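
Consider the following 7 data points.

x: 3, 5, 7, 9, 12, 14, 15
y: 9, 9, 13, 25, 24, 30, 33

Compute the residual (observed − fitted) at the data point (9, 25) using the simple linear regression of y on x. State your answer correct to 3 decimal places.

n = 7, Σx = 65, Σy = 143, Σxy = 1591, Σx² = 729
Sxx = Σx² − (Σx)²/n = 729 − 603.571429 = 125.428571
Sxy = Σxy − (Σx)(Σy)/n = 1591 − 1327.857143 = 263.142857
b = Sxy/Sxx = 263.142857/125.428571 = 2.097950
a = ȳ − b·x̄ = 20.428571 − 2.097950·9.285714 = 0.947608
ŷ(9) = 0.947608 + 2.097950·9 = 19.829157
residual = y − ŷ = 25 − 19.829157 = 5.170843

5.171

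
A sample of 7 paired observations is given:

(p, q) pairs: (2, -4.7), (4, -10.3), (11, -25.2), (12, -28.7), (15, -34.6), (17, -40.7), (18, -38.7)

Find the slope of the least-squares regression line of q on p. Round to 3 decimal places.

-2.228

n = 7, Σx = 79, Σy = -182.9, Σxy = -2579.7, Σx² = 1123
Sxx = Σx² − (Σx)²/n = 1123 − 891.571429 = 231.428571
Sxy = Σxy − (Σx)(Σy)/n = -2579.7 − (-2064.157143) = -515.542857
b = Sxy/Sxx = -515.542857/231.428571 = -2.227654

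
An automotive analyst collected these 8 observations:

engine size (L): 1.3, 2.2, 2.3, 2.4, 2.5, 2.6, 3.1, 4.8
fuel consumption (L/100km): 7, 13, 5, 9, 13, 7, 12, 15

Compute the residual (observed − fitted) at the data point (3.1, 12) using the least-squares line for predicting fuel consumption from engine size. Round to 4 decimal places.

0.8520

n = 8, Σx = 21.2, Σy = 81, Σxy = 230.7, Σx² = 63.24
Sxx = Σx² − (Σx)²/n = 63.24 − 56.18 = 7.06
Sxy = Σxy − (Σx)(Σy)/n = 230.7 − 214.65 = 16.05
b = Sxy/Sxx = 16.05/7.06 = 2.273371
a = ȳ − b·x̄ = 10.125 − 2.273371·2.65 = 4.100567
ŷ(3.1) = 4.100567 + 2.273371·3.1 = 11.148017
residual = y − ŷ = 12 − 11.148017 = 0.851983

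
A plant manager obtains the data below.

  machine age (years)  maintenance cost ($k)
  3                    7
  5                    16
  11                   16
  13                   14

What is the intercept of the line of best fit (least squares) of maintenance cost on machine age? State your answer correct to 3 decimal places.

n = 4, Σx = 32, Σy = 53, Σxy = 459, Σx² = 324
Sxx = Σx² − (Σx)²/n = 324 − 256 = 68
Sxy = Σxy − (Σx)(Σy)/n = 459 − 424 = 35
b = Sxy/Sxx = 35/68 = 0.514706
a = ȳ − b·x̄ = 13.25 − 0.514706·8 = 9.132353

9.132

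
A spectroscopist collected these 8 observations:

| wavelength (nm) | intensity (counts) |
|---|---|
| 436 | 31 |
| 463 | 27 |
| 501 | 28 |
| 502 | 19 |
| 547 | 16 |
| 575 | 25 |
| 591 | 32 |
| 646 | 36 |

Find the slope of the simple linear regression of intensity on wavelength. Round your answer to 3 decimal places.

n = 8, Σx = 4261, Σy = 214, Σxy = 114878, Σx² = 2303901
Sxx = Σx² − (Σx)²/n = 2303901 − 2269515.125 = 34385.875
Sxy = Σxy − (Σx)(Σy)/n = 114878 − 113981.75 = 896.25
b = Sxy/Sxx = 896.25/34385.875 = 0.026064

0.026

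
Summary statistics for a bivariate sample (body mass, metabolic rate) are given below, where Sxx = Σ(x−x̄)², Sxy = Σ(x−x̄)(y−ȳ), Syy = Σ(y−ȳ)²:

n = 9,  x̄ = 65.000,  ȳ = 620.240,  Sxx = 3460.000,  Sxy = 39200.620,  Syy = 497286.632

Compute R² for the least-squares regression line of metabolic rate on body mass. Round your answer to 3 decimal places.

0.893

R² = Sxy²/(Sxx·Syy) = (39200.62)²/(3460·497286.632) = 0.893106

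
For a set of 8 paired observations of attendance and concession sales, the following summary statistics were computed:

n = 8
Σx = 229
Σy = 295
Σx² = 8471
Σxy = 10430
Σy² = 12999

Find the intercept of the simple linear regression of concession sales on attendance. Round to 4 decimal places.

7.2079

Sxx = Σx² − (Σx)²/n = 8471 − 6555.125 = 1915.875
Sxy = Σxy − (Σx)(Σy)/n = 10430 − 8444.375 = 1985.625
b = Sxy/Sxx = 1985.625/1915.875 = 1.036406
a = ȳ − b·x̄ = 36.875 − 1.036406·28.625 = 7.207868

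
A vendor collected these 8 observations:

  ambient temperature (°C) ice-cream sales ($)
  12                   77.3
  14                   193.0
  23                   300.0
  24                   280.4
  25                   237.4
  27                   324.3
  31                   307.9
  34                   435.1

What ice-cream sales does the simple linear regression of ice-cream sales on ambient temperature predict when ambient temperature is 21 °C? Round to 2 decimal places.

n = 8, Σx = 190, Σy = 2155.4, Σxy = 56288.6, Σx² = 4916
Sxx = Σx² − (Σx)²/n = 4916 − 4512.5 = 403.5
Sxy = Σxy − (Σx)(Σy)/n = 56288.6 − 51190.75 = 5097.85
b = Sxy/Sxx = 5097.85/403.5 = 12.634077
a = ȳ − b·x̄ = 269.425 − 12.634077·23.75 = -30.634325
ŷ(21) = a + b·21 = -30.634325 + 12.634077·21 = 234.681289

234.68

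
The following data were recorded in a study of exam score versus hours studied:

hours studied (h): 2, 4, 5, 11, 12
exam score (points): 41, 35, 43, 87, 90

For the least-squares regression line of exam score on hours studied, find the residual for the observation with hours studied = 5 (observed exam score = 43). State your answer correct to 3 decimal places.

n = 5, Σx = 34, Σy = 296, Σxy = 2474, Σx² = 310
Sxx = Σx² − (Σx)²/n = 310 − 231.2 = 78.8
Sxy = Σxy − (Σx)(Σy)/n = 2474 − 2012.8 = 461.2
b = Sxy/Sxx = 461.2/78.8 = 5.852792
a = ȳ − b·x̄ = 59.2 − 5.852792·6.8 = 19.401015
ŷ(5) = 19.401015 + 5.852792·5 = 48.664975
residual = y − ŷ = 43 − 48.664975 = -5.664975

-5.665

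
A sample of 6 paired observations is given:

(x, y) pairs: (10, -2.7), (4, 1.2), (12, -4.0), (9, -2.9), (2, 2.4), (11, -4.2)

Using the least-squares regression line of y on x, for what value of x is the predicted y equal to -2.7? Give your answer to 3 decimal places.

n = 6, Σx = 48, Σy = -10.2, Σxy = -137.7, Σx² = 466
Sxx = Σx² − (Σx)²/n = 466 − 384 = 82
Sxy = Σxy − (Σx)(Σy)/n = -137.7 − (-81.6) = -56.1
b = Sxy/Sxx = -56.1/82 = -0.684146
a = ȳ − b·x̄ = -1.7 − (-0.684146)·8 = 3.773171
Set a + b·x = -2.7: x = (-2.7 − 3.773171) / (-0.684146) = 9.461676

9.462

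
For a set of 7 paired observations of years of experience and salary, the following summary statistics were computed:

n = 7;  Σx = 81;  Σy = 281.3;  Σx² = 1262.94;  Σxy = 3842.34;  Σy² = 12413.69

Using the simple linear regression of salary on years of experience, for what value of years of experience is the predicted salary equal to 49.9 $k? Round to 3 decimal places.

Sxx = Σx² − (Σx)²/n = 1262.94 − 937.285714 = 325.654286
Sxy = Σxy − (Σx)(Σy)/n = 3842.34 − 3255.042857 = 587.297143
b = Sxy/Sxx = 587.297143/325.654286 = 1.803437
a = ȳ − b·x̄ = 40.185714 − 1.803437·11.571429 = 19.317366
Set a + b·x = 49.9: x = (49.9 − 19.317366) / 1.803437 = 16.957967

16.958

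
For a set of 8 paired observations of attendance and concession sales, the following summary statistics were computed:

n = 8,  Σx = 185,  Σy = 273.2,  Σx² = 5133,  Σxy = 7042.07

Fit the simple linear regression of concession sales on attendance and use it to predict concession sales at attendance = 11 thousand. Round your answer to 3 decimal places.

23.877

Sxx = Σx² − (Σx)²/n = 5133 − 4278.125 = 854.875
Sxy = Σxy − (Σx)(Σy)/n = 7042.07 − 6317.75 = 724.32
b = Sxy/Sxx = 724.32/854.875 = 0.847282
a = ȳ − b·x̄ = 34.15 − 0.847282·23.125 = 14.556609
ŷ(11) = a + b·11 = 14.556609 + 0.847282·11 = 23.876709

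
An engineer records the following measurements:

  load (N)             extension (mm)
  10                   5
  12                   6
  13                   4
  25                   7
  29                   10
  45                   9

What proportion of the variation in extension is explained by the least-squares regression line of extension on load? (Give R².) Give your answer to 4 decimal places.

n = 6, Σx = 134, Σy = 41, Σxy = 1044, Σx² = 3904, Σy² = 307
Sxx = Σx² − (Σx)²/n = 3904 − 2992.666667 = 911.333333
Sxy = Σxy − (Σx)(Σy)/n = 1044 − 915.666667 = 128.333333
Syy = Σy² − (Σy)²/n = 307 − 280.166667 = 26.833333
R² = Sxy²/(Sxx·Syy) = (128.333333)²/(911.333333·26.833333) = 0.673484

0.6735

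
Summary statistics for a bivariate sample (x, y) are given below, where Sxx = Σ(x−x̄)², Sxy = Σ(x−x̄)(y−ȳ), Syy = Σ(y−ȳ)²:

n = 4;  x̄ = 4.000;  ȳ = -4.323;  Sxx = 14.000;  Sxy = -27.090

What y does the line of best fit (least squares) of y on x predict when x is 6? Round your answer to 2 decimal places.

b = Sxy/Sxx = -27.09/14 = -1.935
a = ȳ − b·x̄ = -4.323 − (-1.935)·4 = 3.417
ŷ(6) = a + b·6 = 3.417 + (-1.935)·6 = -8.193

-8.19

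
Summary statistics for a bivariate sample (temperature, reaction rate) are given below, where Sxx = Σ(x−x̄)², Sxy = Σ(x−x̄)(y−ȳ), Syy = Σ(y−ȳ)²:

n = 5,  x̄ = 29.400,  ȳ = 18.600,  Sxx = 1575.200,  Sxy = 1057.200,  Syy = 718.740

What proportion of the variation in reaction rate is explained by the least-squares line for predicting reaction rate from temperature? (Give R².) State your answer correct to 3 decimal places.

R² = Sxy²/(Sxx·Syy) = (1057.2)²/(1575.2·718.74) = 0.987204

0.987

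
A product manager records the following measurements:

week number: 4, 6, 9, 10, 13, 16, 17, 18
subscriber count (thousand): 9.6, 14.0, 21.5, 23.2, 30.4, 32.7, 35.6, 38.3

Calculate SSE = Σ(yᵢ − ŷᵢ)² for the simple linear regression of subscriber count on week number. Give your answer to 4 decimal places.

n = 8, Σx = 93, Σy = 205.3, Σxy = 2760.9, Σx² = 1271, Σy² = 6016.35
Sxx = Σx² − (Σx)²/n = 1271 − 1081.125 = 189.875
Sxy = Σxy − (Σx)(Σy)/n = 2760.9 − 2386.6125 = 374.2875
Syy = Σy² − (Σy)²/n = 6016.35 − 5268.51125 = 747.83875
b = Sxy/Sxx = 374.2875/189.875 = 1.971231
SSE = Syy − b·Sxy = 747.83875 − 1.971231·374.2875 = 10.031600

10.0316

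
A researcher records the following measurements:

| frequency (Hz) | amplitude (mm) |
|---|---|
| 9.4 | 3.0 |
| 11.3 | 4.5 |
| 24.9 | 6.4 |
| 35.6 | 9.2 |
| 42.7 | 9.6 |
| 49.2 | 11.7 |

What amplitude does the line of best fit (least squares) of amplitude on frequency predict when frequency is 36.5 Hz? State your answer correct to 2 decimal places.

n = 6, Σx = 173.1, Σy = 44.4, Σxy = 1551.49, Σx² = 6347.35
Sxx = Σx² − (Σx)²/n = 6347.35 − 4993.935 = 1353.415
Sxy = Σxy − (Σx)(Σy)/n = 1551.49 − 1280.94 = 270.55
b = Sxy/Sxx = 270.55/1353.415 = 0.199902
a = ȳ − b·x̄ = 7.4 − 0.199902·28.85 = 1.632835
ŷ(36.5) = a + b·36.5 = 1.632835 + 0.199902·36.5 = 8.929248

8.93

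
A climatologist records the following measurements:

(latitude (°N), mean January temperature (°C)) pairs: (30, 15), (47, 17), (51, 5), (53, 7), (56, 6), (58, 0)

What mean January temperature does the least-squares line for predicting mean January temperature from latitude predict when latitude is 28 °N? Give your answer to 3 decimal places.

n = 6, Σx = 295, Σy = 50, Σxy = 2211, Σx² = 15019
Sxx = Σx² − (Σx)²/n = 15019 − 14504.166667 = 514.833333
Sxy = Σxy − (Σx)(Σy)/n = 2211 − 2458.333333 = -247.333333
b = Sxy/Sxx = -247.333333/514.833333 = -0.480414
a = ȳ − b·x̄ = 8.333333 − (-0.480414)·49.166667 = 31.953707
ŷ(28) = a + b·28 = 31.953707 + (-0.480414)·28 = 18.502104

18.502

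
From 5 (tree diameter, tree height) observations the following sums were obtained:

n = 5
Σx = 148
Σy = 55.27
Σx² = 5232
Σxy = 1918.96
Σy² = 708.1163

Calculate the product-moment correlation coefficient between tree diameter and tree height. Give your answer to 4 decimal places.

0.9840

Sxx = Σx² − (Σx)²/n = 5232 − 4380.8 = 851.2
Sxy = Σxy − (Σx)(Σy)/n = 1918.96 − 1635.992 = 282.968
Syy = Σy² − (Σy)²/n = 708.1163 − 610.95458 = 97.16172
r = Sxy/√(Sxx·Syy) = 282.968/√(82704.056064) = 282.968/287.583129 = 0.983952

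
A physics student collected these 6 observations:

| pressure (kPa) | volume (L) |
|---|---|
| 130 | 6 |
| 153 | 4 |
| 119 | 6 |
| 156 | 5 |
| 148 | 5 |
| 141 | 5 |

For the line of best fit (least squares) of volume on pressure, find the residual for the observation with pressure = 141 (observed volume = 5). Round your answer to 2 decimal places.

-0.17

n = 6, Σx = 847, Σy = 31, Σxy = 4331, Σx² = 120591
Sxx = Σx² − (Σx)²/n = 120591 − 119568.166667 = 1022.833333
Sxy = Σxy − (Σx)(Σy)/n = 4331 − 4376.166667 = -45.166667
b = Sxy/Sxx = -45.166667/1022.833333 = -0.044158
a = ȳ − b·x̄ = 5.166667 − (-0.044158)·141.166667 = 11.400358
ŷ(141) = 11.400358 + (-0.044158)·141 = 5.174026
residual = y − ŷ = 5 − 5.174026 = -0.174026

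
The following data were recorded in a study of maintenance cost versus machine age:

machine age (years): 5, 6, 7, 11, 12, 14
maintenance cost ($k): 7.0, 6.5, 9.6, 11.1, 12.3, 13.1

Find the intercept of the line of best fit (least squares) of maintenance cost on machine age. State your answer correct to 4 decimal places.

n = 6, Σx = 55, Σy = 59.6, Σxy = 594.3, Σx² = 571
Sxx = Σx² − (Σx)²/n = 571 − 504.166667 = 66.833333
Sxy = Σxy − (Σx)(Σy)/n = 594.3 − 546.333333 = 47.966667
b = Sxy/Sxx = 47.966667/66.833333 = 0.717706
a = ȳ − b·x̄ = 9.933333 − 0.717706·9.166667 = 3.354364

3.3544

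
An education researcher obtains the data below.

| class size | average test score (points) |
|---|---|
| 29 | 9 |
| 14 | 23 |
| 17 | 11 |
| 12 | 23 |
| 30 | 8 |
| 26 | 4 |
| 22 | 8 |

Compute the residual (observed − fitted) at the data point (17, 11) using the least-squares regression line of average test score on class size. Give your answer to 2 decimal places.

-5.17

n = 7, Σx = 150, Σy = 86, Σxy = 1566, Σx² = 3530
Sxx = Σx² − (Σx)²/n = 3530 − 3214.285714 = 315.714286
Sxy = Σxy − (Σx)(Σy)/n = 1566 − 1842.857143 = -276.857143
b = Sxy/Sxx = -276.857143/315.714286 = -0.876923
a = ȳ − b·x̄ = 12.285714 − (-0.876923)·21.428571 = 31.076923
ŷ(17) = 31.076923 + (-0.876923)·17 = 16.169231
residual = y − ŷ = 11 − 16.169231 = -5.169231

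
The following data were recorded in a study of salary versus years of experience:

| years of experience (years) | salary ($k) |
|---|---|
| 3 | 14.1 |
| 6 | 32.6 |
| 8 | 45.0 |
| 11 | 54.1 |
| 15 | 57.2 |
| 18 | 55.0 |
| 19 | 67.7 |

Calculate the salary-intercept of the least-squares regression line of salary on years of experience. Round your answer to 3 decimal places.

15.895

n = 7, Σx = 80, Σy = 325.7, Σxy = 4327.3, Σx² = 1140
Sxx = Σx² − (Σx)²/n = 1140 − 914.285714 = 225.714286
Sxy = Σxy − (Σx)(Σy)/n = 4327.3 − 3722.285714 = 605.014286
b = Sxy/Sxx = 605.014286/225.714286 = 2.680443
a = ȳ − b·x̄ = 46.528571 − 2.680443·11.428571 = 15.894937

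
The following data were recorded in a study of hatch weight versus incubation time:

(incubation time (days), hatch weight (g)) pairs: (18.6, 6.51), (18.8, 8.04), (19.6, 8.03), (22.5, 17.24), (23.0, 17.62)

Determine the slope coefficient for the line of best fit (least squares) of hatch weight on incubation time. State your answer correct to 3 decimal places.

n = 5, Σx = 102.5, Σy = 57.44, Σxy = 1222.786, Σx² = 2118.81
Sxx = Σx² − (Σx)²/n = 2118.81 − 2101.25 = 17.56
Sxy = Σxy − (Σx)(Σy)/n = 1222.786 − 1177.52 = 45.266
b = Sxy/Sxx = 45.266/17.56 = 2.577790

2.578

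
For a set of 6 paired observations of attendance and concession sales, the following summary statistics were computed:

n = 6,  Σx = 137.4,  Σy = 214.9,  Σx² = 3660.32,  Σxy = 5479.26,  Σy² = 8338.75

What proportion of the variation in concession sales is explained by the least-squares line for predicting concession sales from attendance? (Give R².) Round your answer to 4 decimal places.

Sxx = Σx² − (Σx)²/n = 3660.32 − 3146.46 = 513.86
Sxy = Σxy − (Σx)(Σy)/n = 5479.26 − 4921.21 = 558.05
Syy = Σy² − (Σy)²/n = 8338.75 − 7697.001667 = 641.748333
R² = Sxy²/(Sxx·Syy) = (558.05)²/(513.86·641.748333) = 0.944358

0.9444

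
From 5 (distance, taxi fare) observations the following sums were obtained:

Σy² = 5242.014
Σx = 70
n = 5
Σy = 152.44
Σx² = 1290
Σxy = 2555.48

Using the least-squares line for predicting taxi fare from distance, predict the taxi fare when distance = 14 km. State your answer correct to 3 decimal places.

Sxx = Σx² − (Σx)²/n = 1290 − 980 = 310
Sxy = Σxy − (Σx)(Σy)/n = 2555.48 − 2134.16 = 421.32
b = Sxy/Sxx = 421.32/310 = 1.359097
a = ȳ − b·x̄ = 30.488 − 1.359097·14 = 11.460645
ŷ(14) = a + b·14 = 11.460645 + 1.359097·14 = 30.488

30.488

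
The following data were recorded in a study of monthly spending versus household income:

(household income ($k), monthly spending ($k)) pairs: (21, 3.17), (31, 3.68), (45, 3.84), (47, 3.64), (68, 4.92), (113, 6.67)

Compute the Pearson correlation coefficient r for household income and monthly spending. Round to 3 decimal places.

n = 6, Σx = 325, Σy = 25.92, Σxy = 1612.8, Σx² = 23029, Σy² = 120.2818
Sxx = Σx² − (Σx)²/n = 23029 − 17604.166667 = 5424.833333
Sxy = Σxy − (Σx)(Σy)/n = 1612.8 − 1404 = 208.8
Syy = Σy² − (Σy)²/n = 120.2818 − 111.9744 = 8.3074
r = Sxy/√(Sxx·Syy) = 208.8/√(45066.260433) = 208.8/212.288154 = 0.983569

0.984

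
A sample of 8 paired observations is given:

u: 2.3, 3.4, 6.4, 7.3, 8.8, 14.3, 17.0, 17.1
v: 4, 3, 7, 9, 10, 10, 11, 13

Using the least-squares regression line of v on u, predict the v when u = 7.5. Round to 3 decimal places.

n = 8, Σx = 76.6, Σy = 67, Σxy = 770.2, Σx² = 974.44
Sxx = Σx² − (Σx)²/n = 974.44 − 733.445 = 240.995
Sxy = Σxy − (Σx)(Σy)/n = 770.2 − 641.525 = 128.675
b = Sxy/Sxx = 128.675/240.995 = 0.533932
a = ȳ − b·x̄ = 8.375 − 0.533932·9.575 = 3.262599
ŷ(7.5) = a + b·7.5 = 3.262599 + 0.533932·7.5 = 7.267091

7.267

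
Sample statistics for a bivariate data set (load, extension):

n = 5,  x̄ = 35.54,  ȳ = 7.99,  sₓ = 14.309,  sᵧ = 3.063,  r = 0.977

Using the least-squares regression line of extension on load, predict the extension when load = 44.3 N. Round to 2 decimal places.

b = r · sᵧ/sₓ = 0.977 · 3.063/14.309 = 0.209138
a = ȳ − b·x̄ = 7.99 − 0.209138·35.54 = 0.557247
ŷ(44.3) = a + b·44.3 = 0.557247 + 0.209138·44.3 = 9.822046

9.82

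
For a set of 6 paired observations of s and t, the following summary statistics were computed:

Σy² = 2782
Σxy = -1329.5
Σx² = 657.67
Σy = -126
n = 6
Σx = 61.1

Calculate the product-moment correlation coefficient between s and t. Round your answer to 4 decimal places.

-0.6681

Sxx = Σx² − (Σx)²/n = 657.67 − 622.201667 = 35.468333
Sxy = Σxy − (Σx)(Σy)/n = -1329.5 − (-1283.1) = -46.4
Syy = Σy² − (Σy)²/n = 2782 − 2646 = 136
r = Sxy/√(Sxx·Syy) = -46.4/√(4823.693333) = -46.4/69.452814 = -0.668079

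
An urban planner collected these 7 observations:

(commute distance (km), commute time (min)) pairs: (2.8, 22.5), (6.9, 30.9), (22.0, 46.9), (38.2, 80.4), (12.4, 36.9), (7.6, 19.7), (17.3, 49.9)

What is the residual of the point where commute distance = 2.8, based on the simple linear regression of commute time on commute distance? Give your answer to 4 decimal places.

n = 7, Σx = 107.2, Σy = 287.2, Σxy = 5849.84, Σx² = 2509.5
Sxx = Σx² − (Σx)²/n = 2509.5 − 1641.691429 = 867.808571
Sxy = Σxy − (Σx)(Σy)/n = 5849.84 − 4398.262857 = 1451.577143
b = Sxy/Sxx = 1451.577143/867.808571 = 1.672693
a = ȳ − b·x̄ = 41.028571 − 1.672693·15.314286 = 15.412476
ŷ(2.8) = 15.412476 + 1.672693·2.8 = 20.096016
residual = y − ŷ = 22.5 − 20.096016 = 2.403984

2.4040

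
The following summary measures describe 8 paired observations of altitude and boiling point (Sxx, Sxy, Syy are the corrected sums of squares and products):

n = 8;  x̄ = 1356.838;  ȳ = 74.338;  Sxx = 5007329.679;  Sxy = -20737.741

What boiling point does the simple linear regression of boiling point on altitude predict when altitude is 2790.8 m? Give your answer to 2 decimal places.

68.40

b = Sxy/Sxx = -20737.741/5007329.679 = -0.004141
a = ȳ − b·x̄ = 74.338 − (-0.004141)·1356.838 = 79.957313
ŷ(2790.8) = a + b·2790.8 = 79.957313 + (-0.004141)·2790.8 = 68.399279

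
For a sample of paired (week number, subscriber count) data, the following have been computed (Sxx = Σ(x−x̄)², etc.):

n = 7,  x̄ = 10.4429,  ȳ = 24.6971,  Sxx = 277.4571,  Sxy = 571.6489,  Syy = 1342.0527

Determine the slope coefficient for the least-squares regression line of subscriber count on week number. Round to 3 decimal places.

2.060

b = Sxy/Sxx = 571.6489/277.4571 = 2.060315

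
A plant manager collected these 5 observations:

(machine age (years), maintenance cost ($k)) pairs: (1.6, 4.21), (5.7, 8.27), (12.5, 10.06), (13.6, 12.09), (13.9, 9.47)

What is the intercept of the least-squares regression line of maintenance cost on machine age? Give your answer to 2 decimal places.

4.28

n = 5, Σx = 47.3, Σy = 44.1, Σxy = 475.682, Σx² = 569.47
Sxx = Σx² − (Σx)²/n = 569.47 − 447.458 = 122.012
Sxy = Σxy − (Σx)(Σy)/n = 475.682 − 417.186 = 58.496
b = Sxy/Sxx = 58.496/122.012 = 0.479428
a = ȳ − b·x̄ = 8.82 − 0.479428·9.46 = 4.284609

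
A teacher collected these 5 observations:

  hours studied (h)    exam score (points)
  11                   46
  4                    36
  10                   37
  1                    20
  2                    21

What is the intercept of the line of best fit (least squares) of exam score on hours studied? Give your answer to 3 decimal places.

n = 5, Σx = 28, Σy = 160, Σxy = 1082, Σx² = 242
Sxx = Σx² − (Σx)²/n = 242 − 156.8 = 85.2
Sxy = Σxy − (Σx)(Σy)/n = 1082 − 896 = 186
b = Sxy/Sxx = 186/85.2 = 2.183099
a = ȳ − b·x̄ = 32 − 2.183099·5.6 = 19.774648

19.775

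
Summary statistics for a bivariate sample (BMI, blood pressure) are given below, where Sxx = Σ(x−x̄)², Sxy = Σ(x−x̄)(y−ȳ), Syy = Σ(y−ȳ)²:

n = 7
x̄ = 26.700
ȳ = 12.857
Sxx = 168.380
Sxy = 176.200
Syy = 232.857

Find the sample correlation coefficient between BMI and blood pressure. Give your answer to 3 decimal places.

r = Sxy/√(Sxx·Syy) = 176.2/√(39208.46166) = 176.2/198.011266 = 0.889848

0.890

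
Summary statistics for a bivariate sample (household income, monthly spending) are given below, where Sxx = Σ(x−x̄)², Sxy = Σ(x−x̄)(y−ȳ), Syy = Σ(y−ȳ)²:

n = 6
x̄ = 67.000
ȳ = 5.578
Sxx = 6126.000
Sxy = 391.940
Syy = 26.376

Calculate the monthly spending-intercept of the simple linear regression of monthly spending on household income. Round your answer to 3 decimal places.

1.291

b = Sxy/Sxx = 391.94/6126 = 0.063980
a = ȳ − b·x̄ = 5.578 − 0.063980·67 = 1.291356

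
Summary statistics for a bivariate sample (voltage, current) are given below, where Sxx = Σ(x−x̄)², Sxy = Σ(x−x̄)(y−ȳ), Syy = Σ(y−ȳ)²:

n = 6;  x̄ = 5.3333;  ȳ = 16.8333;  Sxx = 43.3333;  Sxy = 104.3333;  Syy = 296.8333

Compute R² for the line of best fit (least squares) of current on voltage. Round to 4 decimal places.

R² = Sxy²/(Sxx·Syy) = (104.3333)²/(43.3333·296.8333) = 0.846275

0.8463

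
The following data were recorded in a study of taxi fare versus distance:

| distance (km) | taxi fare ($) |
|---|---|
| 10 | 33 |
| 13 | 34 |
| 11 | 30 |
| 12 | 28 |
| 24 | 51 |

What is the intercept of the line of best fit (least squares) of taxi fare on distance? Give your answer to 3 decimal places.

13.877

n = 5, Σx = 70, Σy = 176, Σxy = 2662, Σx² = 1110
Sxx = Σx² − (Σx)²/n = 1110 − 980 = 130
Sxy = Σxy − (Σx)(Σy)/n = 2662 − 2464 = 198
b = Sxy/Sxx = 198/130 = 1.523077
a = ȳ − b·x̄ = 35.2 − 1.523077·14 = 13.876923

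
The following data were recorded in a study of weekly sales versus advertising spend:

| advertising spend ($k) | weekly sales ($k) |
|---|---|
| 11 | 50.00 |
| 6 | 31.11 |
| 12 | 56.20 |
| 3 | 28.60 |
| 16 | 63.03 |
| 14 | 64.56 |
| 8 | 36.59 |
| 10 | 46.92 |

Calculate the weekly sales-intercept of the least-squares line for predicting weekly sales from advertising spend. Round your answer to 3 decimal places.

15.301

n = 8, Σx = 80, Σy = 377.01, Σxy = 4171.1, Σx² = 926
Sxx = Σx² − (Σx)²/n = 926 − 800 = 126
Sxy = Σxy − (Σx)(Σy)/n = 4171.1 − 3770.1 = 401
b = Sxy/Sxx = 401/126 = 3.182540
a = ȳ − b·x̄ = 47.12625 − 3.182540·10 = 15.300853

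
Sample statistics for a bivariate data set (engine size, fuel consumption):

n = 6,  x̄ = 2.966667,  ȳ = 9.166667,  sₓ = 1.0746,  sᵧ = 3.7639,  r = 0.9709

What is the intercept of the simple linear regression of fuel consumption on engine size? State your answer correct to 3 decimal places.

-0.922

b = r · sᵧ/sₓ = 0.9709 · 3.7639/1.0746 = 3.400680
a = ȳ − b·x̄ = 9.166667 − 3.400680·2.966667 = -0.922018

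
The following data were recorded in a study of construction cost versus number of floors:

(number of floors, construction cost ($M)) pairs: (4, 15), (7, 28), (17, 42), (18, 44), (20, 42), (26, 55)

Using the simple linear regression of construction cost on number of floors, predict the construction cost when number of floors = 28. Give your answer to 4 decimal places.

n = 6, Σx = 92, Σy = 226, Σxy = 4032, Σx² = 1754
Sxx = Σx² − (Σx)²/n = 1754 − 1410.666667 = 343.333333
Sxy = Σxy − (Σx)(Σy)/n = 4032 − 3465.333333 = 566.666667
b = Sxy/Sxx = 566.666667/343.333333 = 1.650485
a = ȳ − b·x̄ = 37.666667 − 1.650485·15.333333 = 12.359223
ŷ(28) = a + b·28 = 12.359223 + 1.650485·28 = 58.572816

58.5728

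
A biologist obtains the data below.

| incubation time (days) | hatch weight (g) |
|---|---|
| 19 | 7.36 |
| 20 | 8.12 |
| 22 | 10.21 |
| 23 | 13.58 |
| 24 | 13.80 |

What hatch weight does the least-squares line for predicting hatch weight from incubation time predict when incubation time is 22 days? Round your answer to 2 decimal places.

n = 5, Σx = 108, Σy = 53.07, Σxy = 1170.4, Σx² = 2350
Sxx = Σx² − (Σx)²/n = 2350 − 2332.8 = 17.2
Sxy = Σxy − (Σx)(Σy)/n = 1170.4 − 1146.312 = 24.088
b = Sxy/Sxx = 24.088/17.2 = 1.400465
a = ȳ − b·x̄ = 10.614 − 1.400465·21.6 = -19.636047
ŷ(22) = a + b·22 = -19.636047 + 1.400465·22 = 11.174186

11.17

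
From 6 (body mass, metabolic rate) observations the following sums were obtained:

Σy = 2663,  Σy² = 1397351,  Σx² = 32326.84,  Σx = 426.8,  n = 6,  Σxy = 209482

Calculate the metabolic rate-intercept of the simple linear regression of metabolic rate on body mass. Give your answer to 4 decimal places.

Sxx = Σx² − (Σx)²/n = 32326.84 − 30359.706667 = 1967.133333
Sxy = Σxy − (Σx)(Σy)/n = 209482 − 189428.066667 = 20053.933333
b = Sxy/Sxx = 20053.933333/1967.133333 = 10.194496
a = ȳ − b·x̄ = 443.833333 − 10.194496·71.133333 = -281.335165

-281.3352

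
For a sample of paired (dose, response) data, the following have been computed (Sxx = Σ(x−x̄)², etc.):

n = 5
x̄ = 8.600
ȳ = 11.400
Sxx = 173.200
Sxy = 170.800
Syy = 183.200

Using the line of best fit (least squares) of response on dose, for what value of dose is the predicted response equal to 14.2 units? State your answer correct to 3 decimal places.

b = Sxy/Sxx = 170.8/173.2 = 0.986143
a = ȳ − b·x̄ = 11.4 − 0.986143·8.6 = 2.919169
Set a + b·x = 14.2: x = (14.2 − 2.919169) / 0.986143 = 11.439344

11.439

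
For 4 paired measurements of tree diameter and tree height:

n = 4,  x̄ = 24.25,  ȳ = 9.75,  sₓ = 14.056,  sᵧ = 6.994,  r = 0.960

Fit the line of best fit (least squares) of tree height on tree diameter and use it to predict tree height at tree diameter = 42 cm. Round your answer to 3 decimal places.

b = r · sᵧ/sₓ = 0.96 · 6.994/14.056 = 0.477678
a = ȳ − b·x̄ = 9.75 − 0.477678·24.25 = -1.833688
ŷ(42) = a + b·42 = -1.833688 + 0.477678·42 = 18.228782

18.229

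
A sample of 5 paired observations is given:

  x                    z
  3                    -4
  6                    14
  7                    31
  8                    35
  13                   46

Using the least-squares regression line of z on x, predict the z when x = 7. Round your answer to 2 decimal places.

22.41

n = 5, Σx = 37, Σy = 122, Σxy = 1167, Σx² = 327
Sxx = Σx² − (Σx)²/n = 327 − 273.8 = 53.2
Sxy = Σxy − (Σx)(Σy)/n = 1167 − 902.8 = 264.2
b = Sxy/Sxx = 264.2/53.2 = 4.966165
a = ȳ − b·x̄ = 24.4 − 4.966165·7.4 = -12.349624
ŷ(7) = a + b·7 = -12.349624 + 4.966165·7 = 22.413534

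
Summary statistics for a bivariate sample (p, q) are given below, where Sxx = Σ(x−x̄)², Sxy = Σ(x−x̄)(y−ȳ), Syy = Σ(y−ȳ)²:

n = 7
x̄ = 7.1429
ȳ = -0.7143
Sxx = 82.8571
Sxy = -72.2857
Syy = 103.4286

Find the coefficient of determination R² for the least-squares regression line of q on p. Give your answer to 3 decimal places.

0.610

R² = Sxy²/(Sxx·Syy) = (-72.2857)²/(82.8571·103.4286) = 0.609726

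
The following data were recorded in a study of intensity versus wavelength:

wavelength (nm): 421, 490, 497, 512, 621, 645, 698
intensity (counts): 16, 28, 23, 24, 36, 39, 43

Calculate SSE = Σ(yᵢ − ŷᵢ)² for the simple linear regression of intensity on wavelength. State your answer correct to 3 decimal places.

25.431

n = 7, Σx = 3884, Σy = 209, Σxy = 121700, Σx² = 2215364, Σy² = 6811
Sxx = Σx² − (Σx)²/n = 2215364 − 2155065.142857 = 60298.857143
Sxy = Σxy − (Σx)(Σy)/n = 121700 − 115965.142857 = 5734.857143
Syy = Σy² − (Σy)²/n = 6811 − 6240.142857 = 570.857143
b = Sxy/Sxx = 5734.857143/60298.857143 = 0.095107
SSE = Syy − b·Sxy = 570.857143 − 0.095107·5734.857143 = 25.430778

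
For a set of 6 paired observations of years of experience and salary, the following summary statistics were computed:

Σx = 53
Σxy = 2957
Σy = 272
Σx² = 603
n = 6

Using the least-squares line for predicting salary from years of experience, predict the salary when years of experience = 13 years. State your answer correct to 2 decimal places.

Sxx = Σx² − (Σx)²/n = 603 − 468.166667 = 134.833333
Sxy = Σxy − (Σx)(Σy)/n = 2957 − 2402.666667 = 554.333333
b = Sxy/Sxx = 554.333333/134.833333 = 4.111248
a = ȳ − b·x̄ = 45.333333 − 4.111248·8.833333 = 9.017305
ŷ(13) = a + b·13 = 9.017305 + 4.111248·13 = 62.463535

62.46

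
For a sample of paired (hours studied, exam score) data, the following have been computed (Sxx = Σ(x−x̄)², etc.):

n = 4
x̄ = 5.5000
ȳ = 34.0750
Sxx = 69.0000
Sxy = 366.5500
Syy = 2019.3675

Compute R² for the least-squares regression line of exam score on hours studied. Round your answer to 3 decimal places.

R² = Sxy²/(Sxx·Syy) = (366.55)²/(69·2019.3675) = 0.964277

0.964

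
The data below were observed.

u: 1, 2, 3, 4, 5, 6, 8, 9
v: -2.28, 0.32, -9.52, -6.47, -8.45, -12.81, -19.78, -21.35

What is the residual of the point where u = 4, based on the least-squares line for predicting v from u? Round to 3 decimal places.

n = 8, Σx = 38, Σy = -80.34, Σxy = -525.58, Σx² = 236
Sxx = Σx² − (Σx)²/n = 236 − 180.5 = 55.5
Sxy = Σxy − (Σx)(Σy)/n = -525.58 − (-381.615) = -143.965
b = Sxy/Sxx = -143.965/55.5 = -2.593964
a = ȳ − b·x̄ = -10.0425 − (-2.593964)·4.75 = 2.278829
ŷ(4) = 2.278829 + (-2.593964)·4 = -8.097027
residual = y − ŷ = -6.47 − (-8.097027) = 1.627027

1.627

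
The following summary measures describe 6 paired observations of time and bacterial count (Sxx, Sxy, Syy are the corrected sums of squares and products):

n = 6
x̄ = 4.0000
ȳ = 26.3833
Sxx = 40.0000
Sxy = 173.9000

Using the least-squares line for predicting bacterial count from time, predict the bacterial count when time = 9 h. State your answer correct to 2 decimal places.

48.12

b = Sxy/Sxx = 173.9/40 = 4.3475
a = ȳ − b·x̄ = 26.3833 − 4.3475·4 = 8.9933
ŷ(9) = a + b·9 = 8.9933 + 4.3475·9 = 48.1208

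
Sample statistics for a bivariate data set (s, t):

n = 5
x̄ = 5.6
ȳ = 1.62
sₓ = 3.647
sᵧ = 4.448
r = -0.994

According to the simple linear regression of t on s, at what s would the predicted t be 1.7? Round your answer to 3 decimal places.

5.534

b = r · sᵧ/sₓ = -0.994 · 4.448/3.647 = -1.212315
a = ȳ − b·x̄ = 1.62 − (-1.212315)·5.6 = 8.408963
Set a + b·x = 1.7: x = (1.7 − 8.408963) / (-1.212315) = 5.534011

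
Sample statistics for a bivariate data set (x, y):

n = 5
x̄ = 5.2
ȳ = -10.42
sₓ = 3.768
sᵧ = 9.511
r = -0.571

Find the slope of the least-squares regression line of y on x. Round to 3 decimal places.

b = r · sᵧ/sₓ = -0.571 · 9.511/3.768 = -1.441290

-1.441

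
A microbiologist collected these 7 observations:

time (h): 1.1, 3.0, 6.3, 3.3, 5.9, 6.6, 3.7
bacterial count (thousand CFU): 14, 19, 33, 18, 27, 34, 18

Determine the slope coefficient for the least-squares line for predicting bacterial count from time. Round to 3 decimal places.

n = 7, Σx = 29.9, Σy = 163, Σxy = 790, Σx² = 152.85
Sxx = Σx² − (Σx)²/n = 152.85 − 127.715714 = 25.134286
Sxy = Σxy − (Σx)(Σy)/n = 790 − 696.242857 = 93.757143
b = Sxy/Sxx = 93.757143/25.134286 = 3.730249

3.730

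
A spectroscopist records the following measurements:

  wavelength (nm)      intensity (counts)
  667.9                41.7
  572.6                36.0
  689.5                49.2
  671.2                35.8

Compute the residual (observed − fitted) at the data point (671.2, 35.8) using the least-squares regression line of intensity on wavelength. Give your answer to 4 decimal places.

n = 4, Σx = 2601.2, Σy = 162.7, Σxy = 106417.39, Σx² = 1699880.86
Sxx = Σx² − (Σx)²/n = 1699880.86 − 1691560.36 = 8320.5
Sxy = Σxy − (Σx)(Σy)/n = 106417.39 − 105803.81 = 613.58
b = Sxy/Sxx = 613.58/8320.5 = 0.073743
a = ȳ − b·x̄ = 40.675 − 0.073743·650.3 = -7.280180
ŷ(671.2) = -7.280180 + 0.073743·671.2 = 42.216232
residual = y − ŷ = 35.8 − 42.216232 = -6.416232

-6.4162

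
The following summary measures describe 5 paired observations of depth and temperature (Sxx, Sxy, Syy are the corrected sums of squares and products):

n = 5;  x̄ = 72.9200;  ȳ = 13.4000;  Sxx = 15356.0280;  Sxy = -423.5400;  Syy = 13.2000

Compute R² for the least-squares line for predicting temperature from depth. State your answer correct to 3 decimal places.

R² = Sxy²/(Sxx·Syy) = (-423.54)²/(15356.028·13.2) = 0.884985

0.885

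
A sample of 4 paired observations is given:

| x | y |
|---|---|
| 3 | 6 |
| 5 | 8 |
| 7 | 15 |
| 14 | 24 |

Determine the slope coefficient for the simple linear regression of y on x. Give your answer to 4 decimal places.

n = 4, Σx = 29, Σy = 53, Σxy = 499, Σx² = 279
Sxx = Σx² − (Σx)²/n = 279 − 210.25 = 68.75
Sxy = Σxy − (Σx)(Σy)/n = 499 − 384.25 = 114.75
b = Sxy/Sxx = 114.75/68.75 = 1.669091

1.6691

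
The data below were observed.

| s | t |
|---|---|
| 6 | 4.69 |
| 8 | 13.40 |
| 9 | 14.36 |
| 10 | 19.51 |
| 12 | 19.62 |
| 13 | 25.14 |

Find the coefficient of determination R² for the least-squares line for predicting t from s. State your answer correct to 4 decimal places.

0.9217

n = 6, Σx = 58, Σy = 96.72, Σxy = 1021.94, Σx² = 594, Σy² = 1805.3698
Sxx = Σx² − (Σx)²/n = 594 − 560.666667 = 33.333333
Sxy = Σxy − (Σx)(Σy)/n = 1021.94 − 934.96 = 86.98
Syy = Σy² − (Σy)²/n = 1805.3698 − 1559.1264 = 246.2434
R² = Sxy²/(Sxx·Syy) = (86.98)²/(33.333333·246.2434) = 0.921712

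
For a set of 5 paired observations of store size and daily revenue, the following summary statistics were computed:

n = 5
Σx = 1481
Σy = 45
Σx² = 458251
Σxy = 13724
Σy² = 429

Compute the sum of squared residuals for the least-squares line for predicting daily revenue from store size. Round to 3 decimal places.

Sxx = Σx² − (Σx)²/n = 458251 − 438672.2 = 19578.8
Sxy = Σxy − (Σx)(Σy)/n = 13724 − 13329 = 395
Syy = Σy² − (Σy)²/n = 429 − 405 = 24
b = Sxy/Sxx = 395/19578.8 = 0.020175
SSE = Syy − b·Sxy = 24 − 0.020175·395 = 16.030921

16.031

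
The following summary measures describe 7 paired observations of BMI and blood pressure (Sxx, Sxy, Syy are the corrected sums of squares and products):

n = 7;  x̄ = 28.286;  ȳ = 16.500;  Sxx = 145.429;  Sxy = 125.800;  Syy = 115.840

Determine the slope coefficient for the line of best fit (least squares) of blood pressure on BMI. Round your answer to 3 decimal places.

b = Sxy/Sxx = 125.8/145.429 = 0.865027

0.865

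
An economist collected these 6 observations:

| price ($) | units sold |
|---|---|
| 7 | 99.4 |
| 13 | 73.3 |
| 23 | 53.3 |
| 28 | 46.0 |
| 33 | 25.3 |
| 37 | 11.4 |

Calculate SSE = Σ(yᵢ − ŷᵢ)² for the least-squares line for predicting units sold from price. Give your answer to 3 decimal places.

n = 6, Σx = 141, Σy = 308.7, Σxy = 5419.3, Σx² = 3989, Σy² = 20980.19
Sxx = Σx² − (Σx)²/n = 3989 − 3313.5 = 675.5
Sxy = Σxy − (Σx)(Σy)/n = 5419.3 − 7254.45 = -1835.15
Syy = Σy² − (Σy)²/n = 20980.19 − 15882.615 = 5097.575
b = Sxy/Sxx = -1835.15/675.5 = -2.716728
SSE = Syy − b·Sxy = 5097.575 − (-2.716728)·(-1835.15) = 111.970970

111.971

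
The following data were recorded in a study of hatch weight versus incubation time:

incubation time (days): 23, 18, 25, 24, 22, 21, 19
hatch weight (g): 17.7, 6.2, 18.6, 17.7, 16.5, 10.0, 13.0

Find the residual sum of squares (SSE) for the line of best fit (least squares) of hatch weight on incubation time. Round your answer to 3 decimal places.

n = 7, Σx = 152, Σy = 99.7, Σxy = 2228.5, Σx² = 3340, Σy² = 1552.23
Sxx = Σx² − (Σx)²/n = 3340 − 3300.571429 = 39.428571
Sxy = Σxy − (Σx)(Σy)/n = 2228.5 − 2164.914286 = 63.585714
Syy = Σy² − (Σy)²/n = 1552.23 − 1420.012857 = 132.217143
b = Sxy/Sxx = 63.585714/39.428571 = 1.612681
SSE = Syy − b·Sxy = 132.217143 − 1.612681·63.585714 = 29.673659

29.674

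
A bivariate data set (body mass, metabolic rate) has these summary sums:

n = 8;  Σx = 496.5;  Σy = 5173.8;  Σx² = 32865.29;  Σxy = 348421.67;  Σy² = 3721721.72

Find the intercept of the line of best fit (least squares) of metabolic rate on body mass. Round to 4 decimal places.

-179.9457

Sxx = Σx² − (Σx)²/n = 32865.29 − 30814.03125 = 2051.25875
Sxy = Σxy − (Σx)(Σy)/n = 348421.67 − 321098.9625 = 27322.7075
b = Sxy/Sxx = 27322.7075/2051.25875 = 13.319971
a = ȳ − b·x̄ = 646.725 − 13.319971·62.0625 = -179.945713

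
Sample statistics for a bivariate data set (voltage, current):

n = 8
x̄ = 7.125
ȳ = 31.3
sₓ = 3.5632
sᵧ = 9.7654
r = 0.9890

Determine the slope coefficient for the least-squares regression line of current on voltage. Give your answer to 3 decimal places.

2.710

b = r · sᵧ/sₓ = 0.989 · 9.7654/3.5632 = 2.710480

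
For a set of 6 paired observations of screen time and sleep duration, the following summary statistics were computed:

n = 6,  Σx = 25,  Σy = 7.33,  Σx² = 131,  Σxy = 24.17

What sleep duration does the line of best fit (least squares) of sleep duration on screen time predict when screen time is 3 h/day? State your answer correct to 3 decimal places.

1.499

Sxx = Σx² − (Σx)²/n = 131 − 104.166667 = 26.833333
Sxy = Σxy − (Σx)(Σy)/n = 24.17 − 30.541667 = -6.371667
b = Sxy/Sxx = -6.371667/26.833333 = -0.237453
a = ȳ − b·x̄ = 1.221667 − (-0.237453)·4.166667 = 2.211056
ŷ(3) = a + b·3 = 2.211056 + (-0.237453)·3 = 1.498696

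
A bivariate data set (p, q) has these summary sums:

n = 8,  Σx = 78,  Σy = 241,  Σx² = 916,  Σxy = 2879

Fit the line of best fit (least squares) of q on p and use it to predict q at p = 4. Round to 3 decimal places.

10.555

Sxx = Σx² − (Σx)²/n = 916 − 760.5 = 155.5
Sxy = Σxy − (Σx)(Σy)/n = 2879 − 2349.75 = 529.25
b = Sxy/Sxx = 529.25/155.5 = 3.403537
a = ȳ − b·x̄ = 30.125 − 3.403537·9.75 = -3.059486
ŷ(4) = a + b·4 = -3.059486 + 3.403537·4 = 10.554662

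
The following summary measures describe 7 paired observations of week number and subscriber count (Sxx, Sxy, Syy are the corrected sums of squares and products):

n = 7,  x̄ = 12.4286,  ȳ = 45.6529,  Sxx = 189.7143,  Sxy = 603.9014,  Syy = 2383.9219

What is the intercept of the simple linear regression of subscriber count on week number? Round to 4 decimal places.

6.0900

b = Sxy/Sxx = 603.9014/189.7143 = 3.183215
a = ȳ − b·x̄ = 45.6529 − 3.183215·12.4286 = 6.089994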